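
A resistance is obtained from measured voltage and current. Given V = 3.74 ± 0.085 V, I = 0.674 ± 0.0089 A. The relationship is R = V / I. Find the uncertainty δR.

Each factor contributes (exponent × relative error)² to (δR/R)²:
  (1·δV/V)² = (1×0.0227)² = 0.000517;  (-1·δI/I)² = (-1×0.0132)² = 0.000174
δR/R = √(0.000691) = 0.0263
R = 5.55 Ω, so δR = 0.0263 × 5.55 = 0.146 Ω.

0.146 Ω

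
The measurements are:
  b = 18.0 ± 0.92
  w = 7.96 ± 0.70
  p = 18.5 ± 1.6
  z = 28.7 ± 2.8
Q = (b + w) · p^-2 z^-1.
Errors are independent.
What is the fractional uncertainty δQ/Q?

0.204

Let u = b + w = 26.0. δu = √(δb² + δw²) = √(0.846 + 0.490) = 1.16, so δu/u = 0.0445.
Q is then a monomial in u, p, z:
δQ/Q = √((δu/u)² + (-2·δp/p)² + (-1·δz/z)²) = √(0.00198 + 0.0299 + 0.00952) = 0.204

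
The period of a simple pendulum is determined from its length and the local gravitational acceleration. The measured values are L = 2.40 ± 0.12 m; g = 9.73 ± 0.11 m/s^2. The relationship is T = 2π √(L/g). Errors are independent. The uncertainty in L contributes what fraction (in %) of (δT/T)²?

95.1%

(δT/T)² = (½·δL/L)² + (−½·δg/g)²
  L term: (0.5×0.0500)² = 0.000625
  g term: (-0.5×0.0113)² = 3.2e-05
Total = 0.000657. Share from L = 0.000625/0.000657 = 0.951.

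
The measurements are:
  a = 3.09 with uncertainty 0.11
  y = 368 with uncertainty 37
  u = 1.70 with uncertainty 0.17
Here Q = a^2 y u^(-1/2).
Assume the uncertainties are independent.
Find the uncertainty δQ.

358

Each factor contributes (exponent × relative error)² to (δQ/Q)²:
  (2·δa/a)² = (2×0.0356)² = 0.00507;  (1·δy/y)² = (1×0.101)² = 0.0101;  (−½·δu/u)² = (-0.5×0.100)² = 0.00250
δQ/Q = √(0.0177) = 0.133
Q = 2690, so δQ = 0.133 × 2690 = 358.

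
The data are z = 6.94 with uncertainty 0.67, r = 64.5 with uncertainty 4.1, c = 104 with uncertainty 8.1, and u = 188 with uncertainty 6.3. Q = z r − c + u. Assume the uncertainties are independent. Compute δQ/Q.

0.0992

Let p = z·r = 448. δp/p = √((1·δz/z)² + (1·δr/r)²) = √(0.00932 + 0.00404) = 0.116, so δp = 51.7.
Q = p − c + u: δQ = √(δp² + δc² + δu²) = √(2680 + 65.6 + 39.7) = 52.7
Q = 532, so δQ/Q = 52.7/532 = 0.0992.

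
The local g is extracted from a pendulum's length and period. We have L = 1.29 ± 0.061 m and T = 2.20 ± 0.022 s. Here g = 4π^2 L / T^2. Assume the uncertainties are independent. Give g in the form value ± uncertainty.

g is a product of powers, so relative uncertainties combine in quadrature:
  (1·δL/L)² = (1×0.0473)² = 0.00224;  (-2·δT/T)² = (-2×0.0100)² = 0.000400
δg/g = √(0.00264) = 0.0513
g = 10.5 m/s^2, so δg = 0.0513 × 10.5 = 0.540 m/s^2.

10.5 ± 0.540 m/s^2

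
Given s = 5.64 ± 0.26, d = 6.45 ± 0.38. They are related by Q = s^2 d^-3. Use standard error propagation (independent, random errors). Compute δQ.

0.0236

Products/powers → add relative errors in quadrature, weighted by exponent:
  (2·δs/s)² = (2×0.0461)² = 0.00850;  (-3·δd/d)² = (-3×0.0589)² = 0.0312
δQ/Q = √(0.0397) = 0.199
Q = 0.119, so δQ = 0.199 × 0.119 = 0.0236.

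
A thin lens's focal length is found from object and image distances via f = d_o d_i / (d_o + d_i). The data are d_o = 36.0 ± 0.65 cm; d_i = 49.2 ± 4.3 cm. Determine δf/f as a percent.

3.84%

∂f/∂d_o = (d_i/(d_o+d_i))² = 0.333;  ∂f/∂d_i = (d_o/(d_o+d_i))² = 0.179
δf = √((∂f/∂d_o · δd_o)² + (∂f/∂d_i · δd_i)²) = √(0.0470 + 0.589) = 0.798 cm
f = 20.8 cm, so δf/f = 0.798/20.8 = 0.0384.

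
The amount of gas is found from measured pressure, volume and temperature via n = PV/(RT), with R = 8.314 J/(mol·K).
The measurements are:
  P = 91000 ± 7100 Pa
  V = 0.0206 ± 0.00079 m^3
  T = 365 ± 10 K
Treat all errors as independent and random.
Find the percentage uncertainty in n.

n is a product of powers, so relative uncertainties combine in quadrature:
  (1·δP/P)² = (1×0.0780)² = 0.00609;  (1·δV/V)² = (1×0.0383)² = 0.00147;  (-1·δT/T)² = (-1×0.0274)² = 0.000751
δn/n = √(0.00831) = 0.0912

9.12%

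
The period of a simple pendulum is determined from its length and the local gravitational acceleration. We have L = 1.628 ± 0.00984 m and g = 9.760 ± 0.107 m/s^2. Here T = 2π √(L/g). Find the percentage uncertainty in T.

0.626%

Each factor contributes (exponent × relative error)² to (δT/T)²:
  (½·δL/L)² = (0.5×0.00604)² = 9.13e-06;  (−½·δg/g)² = (-0.5×0.0110)² = 3e-05
δT/T = √(3.92e-05) = 0.00626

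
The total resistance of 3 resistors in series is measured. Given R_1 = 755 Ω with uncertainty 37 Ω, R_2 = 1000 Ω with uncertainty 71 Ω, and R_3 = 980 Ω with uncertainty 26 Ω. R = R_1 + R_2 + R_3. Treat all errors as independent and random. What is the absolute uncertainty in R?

Sums and differences: (δR)² = Σ (cᵢ δxᵢ)².
  (δR_1)² = 1370;  (δR_2)² = 5040;  (δR_3)² = 676
δR = √(7090) = 84.2 Ω

84.2 Ω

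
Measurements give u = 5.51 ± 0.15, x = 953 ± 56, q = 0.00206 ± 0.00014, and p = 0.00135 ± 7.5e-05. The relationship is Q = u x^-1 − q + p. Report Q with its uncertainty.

0.00507 ± 0.000407

Let w = u·x^-1 = 0.00578. δw/w = √((1·δu/u)² + (-1·δx/x)²) = √(0.000741 + 0.00345) = 0.0648, so δw = 0.000374.
Q = w − q + p: δQ = √(δw² + δq² + δp²) = √(1.4e-07 + 1.96e-08 + 5.62e-09) = 0.000407
Q = 0.00507.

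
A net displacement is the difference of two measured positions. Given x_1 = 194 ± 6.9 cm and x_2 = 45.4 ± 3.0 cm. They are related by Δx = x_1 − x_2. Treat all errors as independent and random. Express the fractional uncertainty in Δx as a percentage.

For a sum/difference, combine absolute errors in quadrature:
  (δx_1)² = 47.6;  (δx_2)² = 9.00
δΔx = √(56.6) = 7.52 cm
Δx = 149 cm, so δΔx/Δx = 7.52/149 = 0.0506.

5.06%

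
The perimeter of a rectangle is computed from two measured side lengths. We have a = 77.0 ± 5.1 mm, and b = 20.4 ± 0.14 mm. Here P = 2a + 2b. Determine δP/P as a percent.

Absolute uncertainties add in quadrature for a linear combination:
  (2·δa)² = 104;  (2·δb)² = 0.0784
δP = √(104) = 10.2 mm
P = 195 mm, so δP/P = 10.2/195 = 0.0524.

5.24%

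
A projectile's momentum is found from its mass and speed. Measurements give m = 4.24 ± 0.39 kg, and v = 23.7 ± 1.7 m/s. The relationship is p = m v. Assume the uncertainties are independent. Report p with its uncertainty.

Relative error in a monomial: (δp/p)² = Σ (nᵢ · δxᵢ/xᵢ)².
  (1·δm/m)² = (1×0.0920)² = 0.00846;  (1·δv/v)² = (1×0.0717)² = 0.00515
δp/p = √(0.0136) = 0.117
p = 100 kg·m/s, so δp = 0.117 × 100 = 11.7 kg·m/s.

100 ± 11.7 kg·m/s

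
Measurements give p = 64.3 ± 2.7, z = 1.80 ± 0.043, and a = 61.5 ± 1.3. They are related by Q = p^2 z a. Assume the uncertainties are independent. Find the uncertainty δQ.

Products/powers → add relative errors in quadrature, weighted by exponent:
  (2·δp/p)² = (2×0.0420)² = 0.00705;  (1·δz/z)² = (1×0.0239)² = 0.000571;  (1·δa/a)² = (1×0.0211)² = 0.000447
δQ/Q = √(0.00807) = 0.0898
Q = 4.58e+05, so δQ = 0.0898 × 4.58e+05 = 41100.

41100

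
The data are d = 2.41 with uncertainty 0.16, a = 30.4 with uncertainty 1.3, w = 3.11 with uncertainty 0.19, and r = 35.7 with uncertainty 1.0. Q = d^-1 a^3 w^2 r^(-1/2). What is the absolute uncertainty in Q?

For a monomial Q ∝ d^-1, a^3, w^2, r^(-1/2), fractional errors add in quadrature:
  (-1·δd/d)² = (-1×0.0664)² = 0.00441;  (3·δa/a)² = (3×0.0428)² = 0.0165;  (2·δw/w)² = (2×0.0611)² = 0.0149;  (−½·δr/r)² = (-0.5×0.0280)² = 0.000196
δQ/Q = √(0.0360) = 0.190
Q = 18900, so δQ = 0.190 × 18900 = 3580.

3580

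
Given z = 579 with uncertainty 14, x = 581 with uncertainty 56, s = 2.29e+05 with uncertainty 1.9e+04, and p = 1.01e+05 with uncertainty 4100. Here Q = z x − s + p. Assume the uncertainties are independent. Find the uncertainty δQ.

Let w = z·x = 3.36e+05. δw/w = √((1·δz/z)² + (1·δx/x)²) = √(0.000585 + 0.00929) = 0.0994, so δw = 33400.
Q = w − s + p: δQ = √(δw² + δs² + δp²) = √(1.12e+09 + 3.61e+08 + 1.68e+07) = 38700

38700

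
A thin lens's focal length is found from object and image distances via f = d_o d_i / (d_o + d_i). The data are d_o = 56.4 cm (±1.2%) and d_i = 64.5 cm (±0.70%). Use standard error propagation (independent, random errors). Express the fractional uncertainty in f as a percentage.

∂f/∂d_o = (d_i/(d_o+d_i))² = 0.285;  ∂f/∂d_i = (d_o/(d_o+d_i))² = 0.218
δf = √((∂f/∂d_o · δd_o)² + (∂f/∂d_i · δd_i)²) = √(0.0371 + 0.00965) = 0.216 cm
f = 30.1 cm, so δf/f = 0.216/30.1 = 0.00719.

0.719%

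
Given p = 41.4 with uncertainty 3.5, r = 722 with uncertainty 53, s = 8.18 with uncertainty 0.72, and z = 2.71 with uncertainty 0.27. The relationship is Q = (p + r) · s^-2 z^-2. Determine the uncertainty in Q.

0.427

Let u = p + r = 763. δu = √(δp² + δr²) = √(12.2 + 2810) = 53.1, so δu/u = 0.0696.
Q is then a monomial in u, s, z:
δQ/Q = √((δu/u)² + (-2·δs/s)² + (-2·δz/z)²) = √(0.00484 + 0.0310 + 0.0397) = 0.275
Q = 1.55, so δQ = 0.275 × 1.55 = 0.427.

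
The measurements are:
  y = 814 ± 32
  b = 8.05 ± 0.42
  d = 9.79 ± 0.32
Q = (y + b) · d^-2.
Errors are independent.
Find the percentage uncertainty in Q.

Let u = y + b = 822. δu = √(δy² + δb²) = √(1020 + 0.176) = 32.0, so δu/u = 0.0389.
Q is then a monomial in u, d:
δQ/Q = √((δu/u)² + (-2·δd/d)²) = √(0.00152 + 0.00427) = 0.0761

7.61%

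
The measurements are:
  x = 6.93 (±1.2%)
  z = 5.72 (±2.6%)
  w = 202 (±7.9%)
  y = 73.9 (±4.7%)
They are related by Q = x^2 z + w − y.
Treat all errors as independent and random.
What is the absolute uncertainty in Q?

Let p = x^2·z = 275. δp/p = √((2·δx/x)² + (1·δz/z)²) = √(0.000576 + 0.000676) = 0.0354, so δp = 9.72.
Q = p + w − y: δQ = √(δp² + δw² + δy²) = √(94.5 + 255 + 12.1) = 19.0

19.0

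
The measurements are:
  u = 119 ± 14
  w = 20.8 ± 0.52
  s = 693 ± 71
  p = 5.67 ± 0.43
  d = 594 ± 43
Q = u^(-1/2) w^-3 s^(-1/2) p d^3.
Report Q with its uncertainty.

For a monomial Q ∝ u^(-1/2), w^-3, s^(-1/2), p, d^3, fractional errors add in quadrature:
  (−½·δu/u)² = (-0.5×0.118)² = 0.00346;  (-3·δw/w)² = (-3×0.0250)² = 0.00563;  (−½·δs/s)² = (-0.5×0.102)² = 0.00262;  (1·δp/p)² = (1×0.0758)² = 0.00575;  (3·δd/d)² = (3×0.0724)² = 0.0472
δQ/Q = √(0.0646) = 0.254
Q = 460, so δQ = 0.254 × 460 = 117.

460 ± 117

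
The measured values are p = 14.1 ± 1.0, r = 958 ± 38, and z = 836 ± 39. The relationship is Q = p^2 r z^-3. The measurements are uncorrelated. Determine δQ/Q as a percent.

Since Q is a product/quotient, work with relative uncertainties:
  (2·δp/p)² = (2×0.0709)² = 0.0201;  (1·δr/r)² = (1×0.0397)² = 0.00157;  (-3·δz/z)² = (-3×0.0467)² = 0.0196
δQ/Q = √(0.0413) = 0.203

20.3%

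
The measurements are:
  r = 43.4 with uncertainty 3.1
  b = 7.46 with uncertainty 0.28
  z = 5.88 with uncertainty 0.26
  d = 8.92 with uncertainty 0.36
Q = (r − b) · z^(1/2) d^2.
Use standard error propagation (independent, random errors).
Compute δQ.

835

Let u = r − b = 35.9. δu = √(δr² + δb²) = √(9.61 + 0.0784) = 3.11, so δu/u = 0.0866.
Q is then a monomial in u, z, d:
δQ/Q = √((δu/u)² + (½·δz/z)² + (2·δd/d)²) = √(0.00750 + 0.000489 + 0.00652) = 0.120
Q = 6930, so δQ = 0.120 × 6930 = 835.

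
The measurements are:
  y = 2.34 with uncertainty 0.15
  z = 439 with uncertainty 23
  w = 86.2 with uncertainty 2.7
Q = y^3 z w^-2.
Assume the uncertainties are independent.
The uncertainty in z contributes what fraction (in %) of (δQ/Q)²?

6.29%

(δQ/Q)² = (3·δy/y)² + (1·δz/z)² + (-2·δw/w)²
  y term: (3×0.0641)² = 0.0370
  z term: (1×0.0524)² = 0.00274
  w term: (-2×0.0313)² = 0.00392
Total = 0.0437. Share from z = 0.00274/0.0437 = 0.0629.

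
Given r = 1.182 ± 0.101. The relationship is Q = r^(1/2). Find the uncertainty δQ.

0.0464

Q ∝ r^(1/2), so δQ/Q = |½| · δr/r = 0.5 × 0.0854 = 0.0427.
Q = 1.087, so δQ = 0.0427 × 1.087 = 0.0464.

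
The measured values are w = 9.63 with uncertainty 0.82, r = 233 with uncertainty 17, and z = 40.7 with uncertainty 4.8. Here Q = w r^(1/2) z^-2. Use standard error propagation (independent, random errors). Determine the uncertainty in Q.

Each factor contributes (exponent × relative error)² to (δQ/Q)²:
  (1·δw/w)² = (1×0.0852)² = 0.00725;  (½·δr/r)² = (0.5×0.0730)² = 0.00133;  (-2·δz/z)² = (-2×0.118)² = 0.0556
δQ/Q = √(0.0642) = 0.253
Q = 0.0887, so δQ = 0.253 × 0.0887 = 0.0225.

0.0225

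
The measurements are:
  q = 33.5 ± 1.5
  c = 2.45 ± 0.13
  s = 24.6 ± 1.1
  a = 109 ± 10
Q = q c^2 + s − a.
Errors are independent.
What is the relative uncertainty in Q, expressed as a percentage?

Let p = q·c^2 = 201. δp/p = √((1·δq/q)² + (2·δc/c)²) = √(0.00200 + 0.0113) = 0.115, so δp = 23.2.
Q = p + s − a: δQ = √(δp² + δs² + δa²) = √(536 + 1.21 + 100) = 25.3
Q = 117, so δQ/Q = 25.3/117 = 0.216.

21.6%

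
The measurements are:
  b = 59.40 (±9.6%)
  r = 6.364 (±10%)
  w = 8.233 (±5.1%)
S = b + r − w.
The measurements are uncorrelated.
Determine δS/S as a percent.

10.0%

Sums and differences: (δS)² = Σ (cᵢ δxᵢ)².
  (δb)² = 32.5;  (δr)² = 0.405;  (δw)² = 0.176
δS = √(33.1) = 5.75
S = 57.53, so δS/S = 5.75/57.53 = 0.100.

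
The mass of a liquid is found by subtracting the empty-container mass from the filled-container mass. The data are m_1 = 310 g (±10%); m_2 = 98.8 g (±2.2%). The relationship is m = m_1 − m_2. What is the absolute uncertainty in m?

31.1 g

For a sum/difference, combine absolute errors in quadrature:
  (δm_1)² = 961;  (δm_2)² = 4.72
δm = √(966) = 31.1 g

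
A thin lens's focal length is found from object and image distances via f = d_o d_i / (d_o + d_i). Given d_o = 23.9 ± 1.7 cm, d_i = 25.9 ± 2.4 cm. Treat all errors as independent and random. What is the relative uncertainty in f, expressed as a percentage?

5.78%

∂f/∂d_o = (d_i/(d_o+d_i))² = 0.270;  ∂f/∂d_i = (d_o/(d_o+d_i))² = 0.230
δf = √((∂f/∂d_o · δd_o)² + (∂f/∂d_i · δd_i)²) = √(0.211 + 0.306) = 0.719 cm
f = 12.4 cm, so δf/f = 0.719/12.4 = 0.0578.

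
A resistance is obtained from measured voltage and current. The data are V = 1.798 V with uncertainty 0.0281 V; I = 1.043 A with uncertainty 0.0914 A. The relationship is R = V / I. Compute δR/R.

0.0890

For a monomial R ∝ V, I^-1, fractional errors add in quadrature:
  (1·δV/V)² = (1×0.0156)² = 0.000244;  (-1·δI/I)² = (-1×0.0876)² = 0.00768
δR/R = √(0.00792) = 0.0890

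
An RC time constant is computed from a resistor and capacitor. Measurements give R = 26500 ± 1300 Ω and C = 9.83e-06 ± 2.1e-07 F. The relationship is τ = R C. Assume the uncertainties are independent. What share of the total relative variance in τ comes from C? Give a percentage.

15.9%

(δτ/τ)² = (1·δR/R)² + (1·δC/C)²
  R term: (1×0.0491)² = 0.00241
  C term: (1×0.0214)² = 0.000456
Total = 0.00286. Share from C = 0.000456/0.00286 = 0.159.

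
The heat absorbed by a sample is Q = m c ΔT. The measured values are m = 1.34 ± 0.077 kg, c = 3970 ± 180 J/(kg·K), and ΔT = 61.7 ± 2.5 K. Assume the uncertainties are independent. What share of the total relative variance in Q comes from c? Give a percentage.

(δQ/Q)² = (1·δm/m)² + (1·δc/c)² + (1·δΔT/ΔT)²
  m term: (1×0.0575)² = 0.00330
  c term: (1×0.0453)² = 0.00206
  ΔT term: (1×0.0405)² = 0.00164
Total = 0.00700. Share from c = 0.00206/0.00700 = 0.294.

29.4%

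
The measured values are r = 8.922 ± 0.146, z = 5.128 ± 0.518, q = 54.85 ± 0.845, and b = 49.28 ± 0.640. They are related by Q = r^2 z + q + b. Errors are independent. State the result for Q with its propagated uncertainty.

Let p = r^2·z = 408.2. δp/p = √((2·δr/r)² + (1·δz/z)²) = √(0.00107 + 0.0102) = 0.106, so δp = 43.3.
Q = p + q + b: δQ = √(δp² + δq² + δb²) = √(1880 + 0.714 + 0.410) = 43.4
Q = 512.3.

512.3 ± 43.4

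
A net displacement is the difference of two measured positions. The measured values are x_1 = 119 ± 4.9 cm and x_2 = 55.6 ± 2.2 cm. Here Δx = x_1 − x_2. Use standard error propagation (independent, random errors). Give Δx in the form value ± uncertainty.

Sums and differences: (δΔx)² = Σ (cᵢ δxᵢ)².
  (δx_1)² = 24.0;  (δx_2)² = 4.84
δΔx = √(28.9) = 5.37 cm
Δx = 63.4 cm.

63.4 ± 5.37 cm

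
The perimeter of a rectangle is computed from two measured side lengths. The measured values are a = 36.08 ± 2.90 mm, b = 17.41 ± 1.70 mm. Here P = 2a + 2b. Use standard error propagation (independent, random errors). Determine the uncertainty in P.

6.72 mm

Absolute uncertainties add in quadrature for a linear combination:
  (2·δa)² = 33.6;  (2·δb)² = 11.6
δP = √(45.2) = 6.72 mm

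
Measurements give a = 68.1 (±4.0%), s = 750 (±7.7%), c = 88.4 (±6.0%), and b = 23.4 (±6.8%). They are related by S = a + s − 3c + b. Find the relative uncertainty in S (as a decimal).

For a sum/difference, combine absolute errors in quadrature:
  (δa)² = 7.42;  (δs)² = 3340;  (3·δc)² = 253;  (δb)² = 2.53
δS = √(3600) = 60.0
S = 576, so δS/S = 60.0/576 = 0.104.

0.104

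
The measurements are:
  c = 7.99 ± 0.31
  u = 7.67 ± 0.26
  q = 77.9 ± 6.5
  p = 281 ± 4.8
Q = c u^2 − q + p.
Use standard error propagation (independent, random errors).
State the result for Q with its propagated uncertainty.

Let w = c·u^2 = 470. δw/w = √((1·δc/c)² + (2·δu/u)²) = √(0.00151 + 0.00460) = 0.0781, so δw = 36.7.
Q = w − q + p: δQ = √(δw² + δq² + δp²) = √(1350 + 42.2 + 23.0) = 37.6
Q = 673.

673 ± 37.6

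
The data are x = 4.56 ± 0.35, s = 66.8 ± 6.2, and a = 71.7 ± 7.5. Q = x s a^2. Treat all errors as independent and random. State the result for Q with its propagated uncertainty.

Products/powers → add relative errors in quadrature, weighted by exponent:
  (1·δx/x)² = (1×0.0768)² = 0.00589;  (1·δs/s)² = (1×0.0928)² = 0.00861;  (2·δa/a)² = (2×0.105)² = 0.0438
δQ/Q = √(0.0583) = 0.241
Q = 1.57e+06, so δQ = 0.241 × 1.57e+06 = 3.78e+05.

(1.57 ± 0.378) × 10^6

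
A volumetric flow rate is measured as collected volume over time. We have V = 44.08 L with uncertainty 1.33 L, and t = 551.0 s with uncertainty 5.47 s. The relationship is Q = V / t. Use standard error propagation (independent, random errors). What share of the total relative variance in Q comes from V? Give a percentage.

(δQ/Q)² = (1·δV/V)² + (-1·δt/t)²
  V term: (1×0.0302)² = 0.000910
  t term: (-1×0.00993)² = 9.86e-05
Total = 0.00101. Share from V = 0.000910/0.00101 = 0.902.

90.2%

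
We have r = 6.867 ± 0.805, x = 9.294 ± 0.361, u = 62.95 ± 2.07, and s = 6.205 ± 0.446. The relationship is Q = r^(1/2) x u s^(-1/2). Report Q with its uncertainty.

Relative error in a monomial: (δQ/Q)² = Σ (nᵢ · δxᵢ/xᵢ)².
  (½·δr/r)² = (0.5×0.117)² = 0.00344;  (1·δx/x)² = (1×0.0388)² = 0.00151;  (1·δu/u)² = (1×0.0329)² = 0.00108;  (−½·δs/s)² = (-0.5×0.0719)² = 0.00129
δQ/Q = √(0.00732) = 0.0855
Q = 615.5, so δQ = 0.0855 × 615.5 = 52.6.

615.5 ± 52.6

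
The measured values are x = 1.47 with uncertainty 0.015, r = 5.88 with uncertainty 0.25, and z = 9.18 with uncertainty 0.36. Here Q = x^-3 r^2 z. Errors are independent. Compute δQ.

9.84

For a monomial Q ∝ x^-3, r^2, z, fractional errors add in quadrature:
  (-3·δx/x)² = (-3×0.0102)² = 0.000937;  (2·δr/r)² = (2×0.0425)² = 0.00723;  (1·δz/z)² = (1×0.0392)² = 0.00154
δQ/Q = √(0.00971) = 0.0985
Q = 99.9, so δQ = 0.0985 × 99.9 = 9.84.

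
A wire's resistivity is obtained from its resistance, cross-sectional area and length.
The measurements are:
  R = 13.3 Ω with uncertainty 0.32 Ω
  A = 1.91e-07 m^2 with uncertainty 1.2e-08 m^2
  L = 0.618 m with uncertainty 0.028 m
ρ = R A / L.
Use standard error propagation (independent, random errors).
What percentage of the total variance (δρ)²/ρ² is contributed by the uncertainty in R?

8.80%

(δρ/ρ)² = (1·δR/R)² + (1·δA/A)² + (-1·δL/L)²
  R term: (1×0.0241)² = 0.000579
  A term: (1×0.0628)² = 0.00395
  L term: (-1×0.0453)² = 0.00205
Total = 0.00658. Share from R = 0.000579/0.00658 = 0.0880.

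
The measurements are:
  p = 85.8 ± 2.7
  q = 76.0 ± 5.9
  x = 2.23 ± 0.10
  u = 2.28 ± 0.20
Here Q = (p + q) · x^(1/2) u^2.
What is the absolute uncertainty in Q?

Let w = p + q = 162. δw = √(δp² + δq²) = √(7.29 + 34.8) = 6.49, so δw/w = 0.0401.
Q is then a monomial in w, x, u:
δQ/Q = √((δw/w)² + (½·δx/x)² + (2·δu/u)²) = √(0.00161 + 0.000503 + 0.0308) = 0.181
Q = 1260, so δQ = 0.181 × 1260 = 228.

228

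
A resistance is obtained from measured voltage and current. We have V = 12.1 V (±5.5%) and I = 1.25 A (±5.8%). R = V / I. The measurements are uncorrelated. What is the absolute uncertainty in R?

0.774 Ω

For a monomial R ∝ V, I^-1, fractional errors add in quadrature:
  (1·δV/V)² = (1×0.0550)² = 0.00302;  (-1·δI/I)² = (-1×0.0580)² = 0.00336
δR/R = √(0.00639) = 0.0799
R = 9.68 Ω, so δR = 0.0799 × 9.68 = 0.774 Ω.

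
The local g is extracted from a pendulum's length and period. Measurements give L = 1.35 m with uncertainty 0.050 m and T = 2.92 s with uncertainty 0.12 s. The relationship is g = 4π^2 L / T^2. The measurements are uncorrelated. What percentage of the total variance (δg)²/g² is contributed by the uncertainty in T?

(δg/g)² = (1·δL/L)² + (-2·δT/T)²
  L term: (1×0.0370)² = 0.00137
  T term: (-2×0.0411)² = 0.00676
Total = 0.00813. Share from T = 0.00676/0.00813 = 0.831.

83.1%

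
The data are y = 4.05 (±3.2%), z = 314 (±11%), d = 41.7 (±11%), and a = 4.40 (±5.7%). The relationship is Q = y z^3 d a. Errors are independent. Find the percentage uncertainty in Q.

Products/powers → add relative errors in quadrature, weighted by exponent:
  (1·δy/y)² = (1×0.0320)² = 0.00102;  (3·δz/z)² = (3×0.110)² = 0.109;  (1·δd/d)² = (1×0.110)² = 0.0121;  (1·δa/a)² = (1×0.0570)² = 0.00325
δQ/Q = √(0.125) = 0.354

35.4%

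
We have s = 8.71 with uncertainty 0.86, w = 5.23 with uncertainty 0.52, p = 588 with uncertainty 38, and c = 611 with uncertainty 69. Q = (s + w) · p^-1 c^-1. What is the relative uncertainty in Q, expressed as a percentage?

14.9%

Let u = s + w = 13.9. δu = √(δs² + δw²) = √(0.740 + 0.270) = 1.00, so δu/u = 0.0721.
Q is then a monomial in u, p, c:
δQ/Q = √((δu/u)² + (-1·δp/p)² + (-1·δc/c)²) = √(0.00520 + 0.00418 + 0.0128) = 0.149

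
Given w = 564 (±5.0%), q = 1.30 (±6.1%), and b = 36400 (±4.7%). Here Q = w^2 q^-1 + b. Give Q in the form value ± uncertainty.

Let p = w^2·q^-1 = 2.45e+05. δp/p = √((2·δw/w)² + (-1·δq/q)²) = √(0.0100 + 0.00372) = 0.117, so δp = 28700.
Q = p + b: δQ = √(δp² + δb²) = √(8.22e+08 + 2.93e+06) = 28700
Q = 2.81e+05.

(2.81 ± 0.287) × 10^5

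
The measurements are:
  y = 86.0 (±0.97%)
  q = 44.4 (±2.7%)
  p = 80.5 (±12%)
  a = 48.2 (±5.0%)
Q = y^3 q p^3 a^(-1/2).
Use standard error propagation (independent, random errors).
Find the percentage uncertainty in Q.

36.3%

Q is a product of powers, so relative uncertainties combine in quadrature:
  (3·δy/y)² = (3×0.00970)² = 0.000847;  (1·δq/q)² = (1×0.0270)² = 0.000729;  (3·δp/p)² = (3×0.120)² = 0.130;  (−½·δa/a)² = (-0.5×0.0500)² = 0.000625
δQ/Q = √(0.132) = 0.363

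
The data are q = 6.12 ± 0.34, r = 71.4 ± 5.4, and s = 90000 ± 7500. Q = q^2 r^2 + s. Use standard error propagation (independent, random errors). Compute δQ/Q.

0.130

Let p = q^2·r^2 = 1.91e+05. δp/p = √((2·δq/q)² + (2·δr/r)²) = √(0.0123 + 0.0229) = 0.188, so δp = 35800.
Q = p + s: δQ = √(δp² + δs²) = √(1.28e+09 + 5.62e+07) = 36600
Q = 2.81e+05, so δQ/Q = 36600/2.81e+05 = 0.130.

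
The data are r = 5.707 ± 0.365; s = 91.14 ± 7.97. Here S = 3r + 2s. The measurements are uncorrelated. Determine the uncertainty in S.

S is a linear combination, so absolute uncertainties add in quadrature:
  (3·δr)² = 1.20;  (2·δs)² = 254
δS = √(255) = 16.0

16.0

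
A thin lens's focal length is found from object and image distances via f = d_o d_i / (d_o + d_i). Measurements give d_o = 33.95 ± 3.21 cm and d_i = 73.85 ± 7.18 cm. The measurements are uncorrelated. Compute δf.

∂f/∂d_o = (d_i/(d_o+d_i))² = 0.469;  ∂f/∂d_i = (d_o/(d_o+d_i))² = 0.0992
δf = √((∂f/∂d_o · δd_o)² + (∂f/∂d_i · δd_i)²) = √(2.27 + 0.507) = 1.67 cm

1.67 cm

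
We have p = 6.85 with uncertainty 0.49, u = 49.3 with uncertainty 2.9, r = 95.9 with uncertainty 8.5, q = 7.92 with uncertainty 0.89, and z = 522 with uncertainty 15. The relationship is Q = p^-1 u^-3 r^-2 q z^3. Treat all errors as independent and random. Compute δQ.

0.0442

Relative error in a monomial: (δQ/Q)² = Σ (nᵢ · δxᵢ/xᵢ)².
  (-1·δp/p)² = (-1×0.0715)² = 0.00512;  (-3·δu/u)² = (-3×0.0588)² = 0.0311;  (-2·δr/r)² = (-2×0.0886)² = 0.0314;  (1·δq/q)² = (1×0.112)² = 0.0126;  (3·δz/z)² = (3×0.0287)² = 0.00743
δQ/Q = √(0.0877) = 0.296
Q = 0.149, so δQ = 0.296 × 0.149 = 0.0442.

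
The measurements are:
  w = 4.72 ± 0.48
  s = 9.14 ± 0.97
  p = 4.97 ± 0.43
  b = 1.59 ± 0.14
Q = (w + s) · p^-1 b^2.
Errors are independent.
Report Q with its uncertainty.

7.05 ± 1.49

Let u = w + s = 13.9. δu = √(δw² + δs²) = √(0.230 + 0.941) = 1.08, so δu/u = 0.0781.
Q is then a monomial in u, p, b:
δQ/Q = √((δu/u)² + (-1·δp/p)² + (2·δb/b)²) = √(0.00610 + 0.00749 + 0.0310) = 0.211
Q = 7.05, so δQ = 0.211 × 7.05 = 1.49.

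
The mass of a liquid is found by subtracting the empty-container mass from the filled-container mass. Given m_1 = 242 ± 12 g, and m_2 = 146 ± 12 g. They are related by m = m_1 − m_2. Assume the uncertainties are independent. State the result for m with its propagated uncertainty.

Sums and differences: (δm)² = Σ (cᵢ δxᵢ)².
  (δm_1)² = 144;  (δm_2)² = 144
δm = √(288) = 17.0 g
m = 96.0 g.

96.0 ± 17.0 g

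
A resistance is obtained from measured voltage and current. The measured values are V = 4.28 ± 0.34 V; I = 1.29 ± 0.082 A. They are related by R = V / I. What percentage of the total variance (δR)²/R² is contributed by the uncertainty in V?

(δR/R)² = (1·δV/V)² + (-1·δI/I)²
  V term: (1×0.0794)² = 0.00631
  I term: (-1×0.0636)² = 0.00404
Total = 0.0104. Share from V = 0.00631/0.0104 = 0.610.

61.0%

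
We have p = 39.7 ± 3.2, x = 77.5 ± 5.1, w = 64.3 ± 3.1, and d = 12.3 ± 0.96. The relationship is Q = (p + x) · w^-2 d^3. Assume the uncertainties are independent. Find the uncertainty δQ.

13.6

Let u = p + x = 117. δu = √(δp² + δx²) = √(10.2 + 26.0) = 6.02, so δu/u = 0.0514.
Q is then a monomial in u, w, d:
δQ/Q = √((δu/u)² + (-2·δw/w)² + (3·δd/d)²) = √(0.00264 + 0.00930 + 0.0548) = 0.258
Q = 52.7, so δQ = 0.258 × 52.7 = 13.6.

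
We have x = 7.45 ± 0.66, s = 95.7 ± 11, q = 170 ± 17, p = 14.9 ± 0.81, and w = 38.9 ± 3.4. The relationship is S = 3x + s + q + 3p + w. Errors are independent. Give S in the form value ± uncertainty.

372 ± 20.8

Each term contributes (cᵢ δxᵢ)² to (δS)²:
  (3·δx)² = 3.92;  (δs)² = 121;  (δq)² = 289;  (3·δp)² = 5.90;  (δw)² = 11.6
δS = √(431) = 20.8
S = 372.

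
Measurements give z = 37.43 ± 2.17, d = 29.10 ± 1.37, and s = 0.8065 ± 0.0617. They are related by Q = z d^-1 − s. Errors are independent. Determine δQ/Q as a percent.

23.8%

Let p = z·d^-1 = 1.286. δp/p = √((1·δz/z)² + (-1·δd/d)²) = √(0.00336 + 0.00222) = 0.0747, so δp = 0.0961.
Q = p − s: δQ = √(δp² + δs²) = √(0.00923 + 0.00381) = 0.114
Q = 0.4798, so δQ/Q = 0.114/0.4798 = 0.238.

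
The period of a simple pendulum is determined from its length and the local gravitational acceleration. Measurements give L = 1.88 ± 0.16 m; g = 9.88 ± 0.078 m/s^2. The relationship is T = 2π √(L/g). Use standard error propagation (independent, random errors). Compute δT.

0.117 s

Each factor contributes (exponent × relative error)² to (δT/T)²:
  (½·δL/L)² = (0.5×0.0851)² = 0.00181;  (−½·δg/g)² = (-0.5×0.00789)² = 1.56e-05
δT/T = √(0.00183) = 0.0427
T = 2.74 s, so δT = 0.0427 × 2.74 = 0.117 s.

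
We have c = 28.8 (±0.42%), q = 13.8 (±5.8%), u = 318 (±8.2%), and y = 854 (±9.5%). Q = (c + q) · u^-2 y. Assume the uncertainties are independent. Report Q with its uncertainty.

0.360 ± 0.0685

Let w = c + q = 42.6. δw = √(δc² + δq²) = √(0.0146 + 0.641) = 0.809, so δw/w = 0.0190.
Q is then a monomial in w, u, y:
δQ/Q = √((δw/w)² + (-2·δu/u)² + (1·δy/y)²) = √(0.000361 + 0.0269 + 0.00903) = 0.190
Q = 0.360, so δQ = 0.190 × 0.360 = 0.0685.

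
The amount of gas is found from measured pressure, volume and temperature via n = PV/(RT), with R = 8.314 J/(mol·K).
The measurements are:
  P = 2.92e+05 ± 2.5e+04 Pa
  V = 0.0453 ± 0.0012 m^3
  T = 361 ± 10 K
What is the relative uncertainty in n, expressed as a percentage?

9.38%

Each factor contributes (exponent × relative error)² to (δn/n)²:
  (1·δP/P)² = (1×0.0856)² = 0.00733;  (1·δV/V)² = (1×0.0265)² = 0.000702;  (-1·δT/T)² = (-1×0.0277)² = 0.000767
δn/n = √(0.00880) = 0.0938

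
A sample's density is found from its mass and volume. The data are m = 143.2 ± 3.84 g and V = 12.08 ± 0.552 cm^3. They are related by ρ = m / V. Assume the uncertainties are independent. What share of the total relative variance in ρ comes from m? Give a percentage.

25.6%

(δρ/ρ)² = (1·δm/m)² + (-1·δV/V)²
  m term: (1×0.0268)² = 0.000719
  V term: (-1×0.0457)² = 0.00209
Total = 0.00281. Share from m = 0.000719/0.00281 = 0.256.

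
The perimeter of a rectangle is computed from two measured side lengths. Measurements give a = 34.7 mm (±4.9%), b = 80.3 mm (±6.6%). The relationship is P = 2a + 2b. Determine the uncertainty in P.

11.1 mm

Sums and differences: (δP)² = Σ (cᵢ δxᵢ)².
  (2·δa)² = 11.6;  (2·δb)² = 112
δP = √(124) = 11.1 mm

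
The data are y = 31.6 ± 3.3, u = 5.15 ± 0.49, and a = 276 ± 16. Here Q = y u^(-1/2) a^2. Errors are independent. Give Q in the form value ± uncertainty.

(1.06 ± 0.173) × 10^6

For a monomial Q ∝ y, u^(-1/2), a^2, fractional errors add in quadrature:
  (1·δy/y)² = (1×0.104)² = 0.0109;  (−½·δu/u)² = (-0.5×0.0951)² = 0.00226;  (2·δa/a)² = (2×0.0580)² = 0.0134
δQ/Q = √(0.0266) = 0.163
Q = 1.06e+06, so δQ = 0.163 × 1.06e+06 = 1.73e+05.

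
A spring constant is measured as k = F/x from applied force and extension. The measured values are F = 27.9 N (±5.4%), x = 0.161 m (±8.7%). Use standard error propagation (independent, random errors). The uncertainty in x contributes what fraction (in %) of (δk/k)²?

72.2%

(δk/k)² = (1·δF/F)² + (-1·δx/x)²
  F term: (1×0.0540)² = 0.00292
  x term: (-1×0.0870)² = 0.00757
Total = 0.0105. Share from x = 0.00757/0.0105 = 0.722.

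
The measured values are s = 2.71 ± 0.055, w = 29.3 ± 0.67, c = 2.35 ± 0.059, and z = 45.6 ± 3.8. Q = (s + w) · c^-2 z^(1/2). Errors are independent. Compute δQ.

Let u = s + w = 32.0. δu = √(δs² + δw²) = √(0.00302 + 0.449) = 0.672, so δu/u = 0.0210.
Q is then a monomial in u, c, z:
δQ/Q = √((δu/u)² + (-2·δc/c)² + (½·δz/z)²) = √(0.000441 + 0.00252 + 0.00174) = 0.0685
Q = 39.1, so δQ = 0.0685 × 39.1 = 2.68.

2.68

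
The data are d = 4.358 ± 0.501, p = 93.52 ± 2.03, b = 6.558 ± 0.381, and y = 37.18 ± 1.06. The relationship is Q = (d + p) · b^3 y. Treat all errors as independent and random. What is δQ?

1.83e+05

Let u = d + p = 97.88. δu = √(δd² + δp²) = √(0.251 + 4.12) = 2.09, so δu/u = 0.0214.
Q is then a monomial in u, b, y:
δQ/Q = √((δu/u)² + (3·δb/b)² + (1·δy/y)²) = √(0.000456 + 0.0304 + 0.000813) = 0.178
Q = 1.026e+06, so δQ = 0.178 × 1.026e+06 = 1.83e+05.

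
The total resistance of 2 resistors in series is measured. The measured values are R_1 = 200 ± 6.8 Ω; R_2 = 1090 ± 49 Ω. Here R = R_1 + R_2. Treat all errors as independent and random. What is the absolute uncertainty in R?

Absolute uncertainties add in quadrature for a linear combination:
  (δR_1)² = 46.2;  (δR_2)² = 2400
δR = √(2450) = 49.5 Ω

49.5 Ω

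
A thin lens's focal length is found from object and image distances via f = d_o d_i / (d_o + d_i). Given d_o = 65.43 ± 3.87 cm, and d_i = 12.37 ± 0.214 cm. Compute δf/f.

0.0173

∂f/∂d_o = (d_i/(d_o+d_i))² = 0.0253;  ∂f/∂d_i = (d_o/(d_o+d_i))² = 0.707
δf = √((∂f/∂d_o · δd_o)² + (∂f/∂d_i · δd_i)²) = √(0.00957 + 0.0229) = 0.180 cm
f = 10.40 cm, so δf/f = 0.180/10.40 = 0.0173.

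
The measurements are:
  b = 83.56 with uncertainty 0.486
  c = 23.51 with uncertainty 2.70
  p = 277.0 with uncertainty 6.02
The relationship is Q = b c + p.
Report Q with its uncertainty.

Let w = b·c = 1964. δw/w = √((1·δb/b)² + (1·δc/c)²) = √(3.38e-05 + 0.0132) = 0.115, so δw = 226.
Q = w + p: δQ = √(δw² + δp²) = √(51000 + 36.2) = 226
Q = 2241.

2241 ± 226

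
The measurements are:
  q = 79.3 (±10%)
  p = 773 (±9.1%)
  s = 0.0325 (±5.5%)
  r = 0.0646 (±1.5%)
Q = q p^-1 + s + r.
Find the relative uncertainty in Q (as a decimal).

Let w = q·p^-1 = 0.103. δw/w = √((1·δq/q)² + (-1·δp/p)²) = √(0.0100 + 0.00828) = 0.135, so δw = 0.0139.
Q = w + s + r: δQ = √(δw² + δs² + δr²) = √(0.000192 + 3.2e-06 + 9.39e-07) = 0.0140
Q = 0.200, so δQ/Q = 0.0140/0.200 = 0.0702.

0.0702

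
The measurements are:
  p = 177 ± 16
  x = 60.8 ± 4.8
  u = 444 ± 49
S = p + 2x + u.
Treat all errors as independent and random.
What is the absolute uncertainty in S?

S is a linear combination, so absolute uncertainties add in quadrature:
  (δp)² = 256;  (2·δx)² = 92.2;  (δu)² = 2400
δS = √(2750) = 52.4

52.4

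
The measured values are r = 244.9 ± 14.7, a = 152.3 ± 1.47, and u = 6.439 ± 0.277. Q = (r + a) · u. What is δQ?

145

Let w = r + a = 397.2. δw = √(δr² + δa²) = √(216 + 2.16) = 14.8, so δw/w = 0.0372.
Q is then a monomial in w, u:
δQ/Q = √((δw/w)² + (1·δu/u)²) = √(0.00138 + 0.00185) = 0.0569
Q = 2558, so δQ = 0.0569 × 2558 = 145.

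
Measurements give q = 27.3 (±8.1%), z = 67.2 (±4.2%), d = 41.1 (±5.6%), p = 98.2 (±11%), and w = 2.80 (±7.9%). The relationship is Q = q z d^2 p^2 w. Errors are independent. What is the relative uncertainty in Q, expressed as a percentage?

27.5%

For a monomial Q ∝ q, z, d^2, p^2, w, fractional errors add in quadrature:
  (1·δq/q)² = (1×0.0810)² = 0.00656;  (1·δz/z)² = (1×0.0420)² = 0.00176;  (2·δd/d)² = (2×0.0560)² = 0.0125;  (2·δp/p)² = (2×0.110)² = 0.0484;  (1·δw/w)² = (1×0.0790)² = 0.00624
δQ/Q = √(0.0755) = 0.275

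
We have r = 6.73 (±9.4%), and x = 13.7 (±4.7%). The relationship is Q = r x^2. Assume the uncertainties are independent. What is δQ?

168

Q is a product of powers, so relative uncertainties combine in quadrature:
  (1·δr/r)² = (1×0.0940)² = 0.00884;  (2·δx/x)² = (2×0.0470)² = 0.00884
δQ/Q = √(0.0177) = 0.133
Q = 1260, so δQ = 0.133 × 1260 = 168.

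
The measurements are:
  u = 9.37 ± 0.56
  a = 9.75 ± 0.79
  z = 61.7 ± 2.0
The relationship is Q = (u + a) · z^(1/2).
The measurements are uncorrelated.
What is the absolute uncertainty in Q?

7.99

Let w = u + a = 19.1. δw = √(δu² + δa²) = √(0.314 + 0.624) = 0.968, so δw/w = 0.0506.
Q is then a monomial in w, z:
δQ/Q = √((δw/w)² + (½·δz/z)²) = √(0.00257 + 0.000263) = 0.0532
Q = 150, so δQ = 0.0532 × 150 = 7.99.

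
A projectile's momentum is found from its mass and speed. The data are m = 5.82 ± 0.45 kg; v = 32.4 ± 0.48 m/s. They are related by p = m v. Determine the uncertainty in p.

Relative error in a monomial: (δp/p)² = Σ (nᵢ · δxᵢ/xᵢ)².
  (1·δm/m)² = (1×0.0773)² = 0.00598;  (1·δv/v)² = (1×0.0148)² = 0.000219
δp/p = √(0.00620) = 0.0787
p = 189 kg·m/s, so δp = 0.0787 × 189 = 14.8 kg·m/s.

14.8 kg·m/s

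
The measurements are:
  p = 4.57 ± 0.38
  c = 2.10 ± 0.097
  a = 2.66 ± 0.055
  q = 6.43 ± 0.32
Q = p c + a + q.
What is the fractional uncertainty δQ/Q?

0.0518

Let w = p·c = 9.60. δw/w = √((1·δp/p)² + (1·δc/c)²) = √(0.00691 + 0.00213) = 0.0951, so δw = 0.913.
Q = w + a + q: δQ = √(δw² + δa² + δq²) = √(0.833 + 0.00302 + 0.102) = 0.969
Q = 18.7, so δQ/Q = 0.969/18.7 = 0.0518.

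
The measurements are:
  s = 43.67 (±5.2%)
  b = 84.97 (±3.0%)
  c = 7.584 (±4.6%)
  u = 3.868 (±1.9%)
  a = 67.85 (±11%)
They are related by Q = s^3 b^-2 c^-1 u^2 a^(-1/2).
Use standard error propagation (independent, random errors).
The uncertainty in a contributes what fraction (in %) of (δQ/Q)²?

8.76%

(δQ/Q)² = (3·δs/s)² + (-2·δb/b)² + (-1·δc/c)² + (2·δu/u)² + (−½·δa/a)²
  s term: (3×0.0520)² = 0.0243
  b term: (-2×0.0300)² = 0.00360
  c term: (-1×0.0460)² = 0.00212
  u term: (2×0.0190)² = 0.00144
  a term: (-0.5×0.110)² = 0.00302
Total = 0.0345. Share from a = 0.00302/0.0345 = 0.0876.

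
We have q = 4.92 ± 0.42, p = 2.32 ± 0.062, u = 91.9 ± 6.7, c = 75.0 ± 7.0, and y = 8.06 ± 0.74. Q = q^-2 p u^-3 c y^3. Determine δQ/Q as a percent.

For a monomial Q ∝ q^-2, p, u^-3, c, y^3, fractional errors add in quadrature:
  (-2·δq/q)² = (-2×0.0854)² = 0.0291;  (1·δp/p)² = (1×0.0267)² = 0.000714;  (-3·δu/u)² = (-3×0.0729)² = 0.0478;  (1·δc/c)² = (1×0.0933)² = 0.00871;  (3·δy/y)² = (3×0.0918)² = 0.0759
δQ/Q = √(0.162) = 0.403

40.3%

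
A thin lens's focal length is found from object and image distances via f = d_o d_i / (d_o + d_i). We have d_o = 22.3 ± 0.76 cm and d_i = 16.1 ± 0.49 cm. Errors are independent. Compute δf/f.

0.0227

∂f/∂d_o = (d_i/(d_o+d_i))² = 0.176;  ∂f/∂d_i = (d_o/(d_o+d_i))² = 0.337
δf = √((∂f/∂d_o · δd_o)² + (∂f/∂d_i · δd_i)²) = √(0.0178 + 0.0273) = 0.213 cm
f = 9.35 cm, so δf/f = 0.213/9.35 = 0.0227.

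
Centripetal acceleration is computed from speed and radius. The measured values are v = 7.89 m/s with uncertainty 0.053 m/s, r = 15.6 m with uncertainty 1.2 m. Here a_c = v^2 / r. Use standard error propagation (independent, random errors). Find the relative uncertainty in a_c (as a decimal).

Relative error in a monomial: (δa_c/a_c)² = Σ (nᵢ · δxᵢ/xᵢ)².
  (2·δv/v)² = (2×0.00672)² = 0.000180;  (-1·δr/r)² = (-1×0.0769)² = 0.00592
δa_c/a_c = √(0.00610) = 0.0781

0.0781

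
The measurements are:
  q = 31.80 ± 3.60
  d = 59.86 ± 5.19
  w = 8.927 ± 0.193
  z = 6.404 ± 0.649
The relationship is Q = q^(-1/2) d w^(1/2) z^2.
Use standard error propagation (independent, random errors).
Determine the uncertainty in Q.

296

Products/powers → add relative errors in quadrature, weighted by exponent:
  (−½·δq/q)² = (-0.5×0.113)² = 0.00320;  (1·δd/d)² = (1×0.0867)² = 0.00752;  (½·δw/w)² = (0.5×0.0216)² = 0.000117;  (2·δz/z)² = (2×0.101)² = 0.0411
δQ/Q = √(0.0519) = 0.228
Q = 1301, so δQ = 0.228 × 1301 = 296.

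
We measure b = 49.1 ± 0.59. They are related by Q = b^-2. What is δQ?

Q ∝ b^-2, so δQ/Q = |-2| · δb/b = 2 × 0.0120 = 0.0240.
Q = 0.000415, so δQ = 0.0240 × 0.000415 = 9.97e-06.

9.97e-06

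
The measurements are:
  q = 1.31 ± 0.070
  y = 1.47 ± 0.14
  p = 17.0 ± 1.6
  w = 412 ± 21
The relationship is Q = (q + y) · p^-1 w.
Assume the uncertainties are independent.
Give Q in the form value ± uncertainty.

67.4 ± 8.15

Let u = q + y = 2.78. δu = √(δq² + δy²) = √(0.00490 + 0.0196) = 0.157, so δu/u = 0.0563.
Q is then a monomial in u, p, w:
δQ/Q = √((δu/u)² + (-1·δp/p)² + (1·δw/w)²) = √(0.00317 + 0.00886 + 0.00260) = 0.121
Q = 67.4, so δQ = 0.121 × 67.4 = 8.15.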